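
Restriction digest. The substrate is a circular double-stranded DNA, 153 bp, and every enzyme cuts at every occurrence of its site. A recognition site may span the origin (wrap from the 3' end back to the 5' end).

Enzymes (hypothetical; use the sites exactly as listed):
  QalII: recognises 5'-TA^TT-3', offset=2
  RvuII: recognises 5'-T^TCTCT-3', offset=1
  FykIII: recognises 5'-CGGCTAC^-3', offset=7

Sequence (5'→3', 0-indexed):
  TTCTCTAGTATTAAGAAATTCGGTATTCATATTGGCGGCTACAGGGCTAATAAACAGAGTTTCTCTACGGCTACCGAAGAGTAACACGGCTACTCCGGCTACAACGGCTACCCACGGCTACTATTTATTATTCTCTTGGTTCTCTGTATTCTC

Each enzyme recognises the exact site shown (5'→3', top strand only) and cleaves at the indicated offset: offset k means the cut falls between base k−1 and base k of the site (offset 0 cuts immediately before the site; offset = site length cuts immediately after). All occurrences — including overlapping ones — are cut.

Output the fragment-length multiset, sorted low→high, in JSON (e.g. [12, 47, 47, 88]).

Site scan:
  QalII TATT/2: at [8, 23, 29, 121, 125, 128, 146] ⇒ [10, 25, 31, 123, 127, 130, 148]
  RvuII TTCTCT/1: at [0, 60, 130, 139, 148] ⇒ [1, 61, 131, 140, 149]
  FykIII CGGCTAC/7: at [35, 67, 86, 95, 104, 114] ⇒ [42, 74, 93, 102, 111, 121]

All cut coordinates (distinct, sorted): [1, 10, 25, 31, 42, 61, 74, 93, 102, 111, 121, 123, 127, 130, 131, 140, 148, 149]

Fragment lengths:
  1→10: 9 bp
  10→25: 15 bp
  25→31: 6 bp
  31→42: 11 bp
  42→61: 19 bp
  61→74: 13 bp
  74→93: 19 bp
  93→102: 9 bp
  102→111: 9 bp
  111→121: 10 bp
  121→123: 2 bp
  123→127: 4 bp
  127→130: 3 bp
  130→131: 1 bp
  131→140: 9 bp
  140→148: 8 bp
  148→149: 1 bp
  149→1 (wrap): 153-149+1 = 5 bp

[1,1,2,3,4,5,6,8,9,9,9,9,10,11,13,15,19,19]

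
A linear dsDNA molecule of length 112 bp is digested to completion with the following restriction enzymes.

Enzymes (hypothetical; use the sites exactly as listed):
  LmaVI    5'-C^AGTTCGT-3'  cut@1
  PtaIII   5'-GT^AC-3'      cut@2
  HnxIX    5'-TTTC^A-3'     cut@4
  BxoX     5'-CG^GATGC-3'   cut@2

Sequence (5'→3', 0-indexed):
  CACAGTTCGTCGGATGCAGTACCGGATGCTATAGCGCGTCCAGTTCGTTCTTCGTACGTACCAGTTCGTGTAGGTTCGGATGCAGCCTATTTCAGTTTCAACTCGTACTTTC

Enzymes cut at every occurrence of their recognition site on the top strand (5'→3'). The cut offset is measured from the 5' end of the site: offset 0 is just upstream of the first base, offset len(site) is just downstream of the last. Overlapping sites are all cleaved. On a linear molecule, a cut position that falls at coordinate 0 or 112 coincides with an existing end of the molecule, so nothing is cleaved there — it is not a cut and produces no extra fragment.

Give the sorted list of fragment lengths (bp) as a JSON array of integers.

Per-enzyme occurrences:
  LmaVI (CAGTTCGT, off=1): starts [2, 40, 61] → cuts [3, 41, 62]
  PtaIII (GTAC, off=2): starts [18, 53, 57, 104] → cuts [20, 55, 59, 106]
  HnxIX (TTTCA, off=4): starts [89, 95] → cuts [93, 99]
  BxoX (CGGATGC, off=2): starts [10, 22, 76] → cuts [12, 24, 78]

Pooled cuts: [3, 12, 20, 24, 41, 55, 59, 62, 78, 93, 99, 106]

Fragments:
  [0,3): 3 bp
  [3,12): 9 bp
  [12,20): 8 bp
  [20,24): 4 bp
  [24,41): 17 bp
  [41,55): 14 bp
  [55,59): 4 bp
  [59,62): 3 bp
  [62,78): 16 bp
  [78,93): 15 bp
  [93,99): 6 bp
  [99,106): 7 bp
  [106,112): 6 bp

[3,3,4,4,6,6,7,8,9,14,15,16,17]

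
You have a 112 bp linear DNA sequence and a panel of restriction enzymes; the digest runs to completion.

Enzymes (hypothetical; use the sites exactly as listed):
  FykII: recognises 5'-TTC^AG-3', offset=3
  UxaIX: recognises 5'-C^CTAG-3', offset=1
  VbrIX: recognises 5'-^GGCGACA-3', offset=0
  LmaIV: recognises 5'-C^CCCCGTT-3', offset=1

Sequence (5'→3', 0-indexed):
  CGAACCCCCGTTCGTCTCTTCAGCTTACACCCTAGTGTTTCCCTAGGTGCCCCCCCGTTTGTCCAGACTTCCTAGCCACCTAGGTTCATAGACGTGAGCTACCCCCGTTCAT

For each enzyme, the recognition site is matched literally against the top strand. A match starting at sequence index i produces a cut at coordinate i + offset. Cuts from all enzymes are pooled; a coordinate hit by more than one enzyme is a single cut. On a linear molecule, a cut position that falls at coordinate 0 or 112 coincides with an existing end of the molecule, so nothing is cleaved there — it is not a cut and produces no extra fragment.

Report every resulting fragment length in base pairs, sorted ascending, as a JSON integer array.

[5,8,10,10,10,11,16,19,23]

Scan for sites:
  FykII (TTCAG, off=3): starts [18] → cuts [21]
  UxaIX (CCTAG, off=1): starts [30, 41, 70, 78] → cuts [31, 42, 71, 79]
  VbrIX (GGCGACA, off=0): no sites
  LmaIV (CCCCCGTT, off=1): starts [4, 51, 101] → cuts [5, 52, 102]

All cut coordinates (distinct, sorted): [5, 21, 31, 42, 52, 71, 79, 102]

Fragment lengths:
  [0,5): 5 bp
  [5,21): 16 bp
  [21,31): 10 bp
  [31,42): 11 bp
  [42,52): 10 bp
  [52,71): 19 bp
  [71,79): 8 bp
  [79,102): 23 bp
  [102,112): 10 bp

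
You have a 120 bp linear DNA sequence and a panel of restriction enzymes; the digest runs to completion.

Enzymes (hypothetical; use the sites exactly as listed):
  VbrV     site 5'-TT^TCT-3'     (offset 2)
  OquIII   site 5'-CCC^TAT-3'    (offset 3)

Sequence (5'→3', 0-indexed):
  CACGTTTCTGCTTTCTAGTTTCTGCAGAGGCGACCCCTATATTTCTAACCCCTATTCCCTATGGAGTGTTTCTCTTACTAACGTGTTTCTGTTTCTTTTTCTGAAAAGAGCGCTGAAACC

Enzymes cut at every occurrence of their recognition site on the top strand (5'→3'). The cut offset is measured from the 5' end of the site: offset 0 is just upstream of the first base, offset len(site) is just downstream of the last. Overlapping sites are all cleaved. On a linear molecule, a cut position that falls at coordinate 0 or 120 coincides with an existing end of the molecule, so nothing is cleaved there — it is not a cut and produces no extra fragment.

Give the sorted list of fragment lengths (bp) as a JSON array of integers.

[6,6,6,6,7,7,7,9,11,17,17,21]

Per-enzyme occurrences:
  VbrV TTTCT/2: at [4, 11, 18, 41, 68, 85, 91, 97] ⇒ [6, 13, 20, 43, 70, 87, 93, 99]
  OquIII CCCTAT/3: at [34, 49, 56] ⇒ [37, 52, 59]

All cut coordinates (distinct, sorted): [6, 13, 20, 37, 43, 52, 59, 70, 87, 93, 99]

Fragment lengths:
  [0,6): 6 bp
  [6,13): 7 bp
  [13,20): 7 bp
  [20,37): 17 bp
  [37,43): 6 bp
  [43,52): 9 bp
  [52,59): 7 bp
  [59,70): 11 bp
  [70,87): 17 bp
  [87,93): 6 bp
  [93,99): 6 bp
  [99,120): 21 bp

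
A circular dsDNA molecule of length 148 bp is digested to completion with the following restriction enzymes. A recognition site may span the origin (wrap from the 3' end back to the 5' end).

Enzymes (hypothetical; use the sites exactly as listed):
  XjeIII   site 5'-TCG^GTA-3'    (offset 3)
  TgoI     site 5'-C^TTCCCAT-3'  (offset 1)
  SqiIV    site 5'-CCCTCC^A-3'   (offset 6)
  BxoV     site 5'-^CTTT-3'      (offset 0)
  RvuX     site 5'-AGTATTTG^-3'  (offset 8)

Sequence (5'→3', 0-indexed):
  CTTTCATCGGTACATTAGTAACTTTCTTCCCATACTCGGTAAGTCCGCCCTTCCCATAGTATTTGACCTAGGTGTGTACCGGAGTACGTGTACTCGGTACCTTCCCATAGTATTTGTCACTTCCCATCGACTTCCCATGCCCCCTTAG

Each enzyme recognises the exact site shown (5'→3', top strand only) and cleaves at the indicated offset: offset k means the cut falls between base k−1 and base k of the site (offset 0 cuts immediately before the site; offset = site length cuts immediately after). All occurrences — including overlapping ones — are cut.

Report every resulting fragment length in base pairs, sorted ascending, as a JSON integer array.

Per-enzyme occurrences:
  XjeIII (TCGGTA, off=3): starts [6, 35, 93] → cuts [9, 38, 96]
  TgoI (CTTCCCAT, off=1): starts [25, 49, 100, 119, 130] → cuts [26, 50, 101, 120, 131]
  SqiIV (CCCTCCA, off=6): no sites
  BxoV (CTTT, off=0): starts [0, 21] → cuts [0, 21]
  RvuX (AGTATTTG, off=8): starts [57, 108] → cuts [65, 116]

Pooled cuts: [0, 9, 21, 26, 38, 50, 65, 96, 101, 116, 120, 131]

Fragments:
  0→9: 9 bp
  9→21: 12 bp
  21→26: 5 bp
  26→38: 12 bp
  38→50: 12 bp
  50→65: 15 bp
  65→96: 31 bp
  96→101: 5 bp
  101→116: 15 bp
  116→120: 4 bp
  120→131: 11 bp
  131→0 (wrap): 148-131+0 = 17 bp

[4,5,5,9,11,12,12,12,15,15,17,31]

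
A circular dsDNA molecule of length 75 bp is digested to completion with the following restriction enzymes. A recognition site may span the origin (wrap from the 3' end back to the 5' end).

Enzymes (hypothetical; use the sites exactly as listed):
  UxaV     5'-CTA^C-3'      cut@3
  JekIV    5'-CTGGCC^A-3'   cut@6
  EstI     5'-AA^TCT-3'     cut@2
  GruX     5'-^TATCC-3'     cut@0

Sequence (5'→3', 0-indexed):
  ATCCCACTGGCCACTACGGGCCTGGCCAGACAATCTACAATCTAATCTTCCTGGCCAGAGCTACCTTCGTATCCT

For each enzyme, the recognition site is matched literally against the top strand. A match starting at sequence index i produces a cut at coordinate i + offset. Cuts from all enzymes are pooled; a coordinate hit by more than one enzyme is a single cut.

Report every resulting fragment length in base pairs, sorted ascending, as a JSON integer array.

Per-enzyme occurrences:
  UxaV CTAC/3: at [13, 34, 60] ⇒ [16, 37, 63]
  JekIV CTGGCCA/6: at [6, 21, 50] ⇒ [12, 27, 56]
  EstI AATCT/2: at [31, 38, 43] ⇒ [33, 40, 45]
  GruX TATCC/0: at [69, 74] ⇒ [69, 74]

Pooled cuts: [12, 16, 27, 33, 37, 40, 45, 56, 63, 69, 74]

Fragment lengths:
  12→16: 4 bp
  16→27: 11 bp
  27→33: 6 bp
  33→37: 4 bp
  37→40: 3 bp
  40→45: 5 bp
  45→56: 11 bp
  56→63: 7 bp
  63→69: 6 bp
  69→74: 5 bp
  74→12 (wrap): 75-74+12 = 13 bp

[3,4,4,5,5,6,6,7,11,11,13]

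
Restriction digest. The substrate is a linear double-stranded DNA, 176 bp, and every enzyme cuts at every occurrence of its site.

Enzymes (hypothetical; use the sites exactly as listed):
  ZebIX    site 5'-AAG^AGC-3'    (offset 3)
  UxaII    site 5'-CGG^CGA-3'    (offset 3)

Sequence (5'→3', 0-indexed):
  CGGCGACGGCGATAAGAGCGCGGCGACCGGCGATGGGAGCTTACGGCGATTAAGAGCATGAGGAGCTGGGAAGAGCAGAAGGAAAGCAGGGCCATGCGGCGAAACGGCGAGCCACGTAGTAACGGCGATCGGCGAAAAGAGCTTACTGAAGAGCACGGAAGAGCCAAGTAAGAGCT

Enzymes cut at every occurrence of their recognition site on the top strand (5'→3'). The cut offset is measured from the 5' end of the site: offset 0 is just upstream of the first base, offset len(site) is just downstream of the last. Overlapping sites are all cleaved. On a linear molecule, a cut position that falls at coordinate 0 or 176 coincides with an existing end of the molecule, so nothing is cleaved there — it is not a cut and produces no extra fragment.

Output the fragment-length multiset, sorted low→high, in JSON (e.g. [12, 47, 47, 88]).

[3,4,6,7,7,7,7,7,8,8,10,11,12,16,18,19,26]

Site scan:
  ZebIX (AAGAGC, off=3): starts [13, 51, 70, 136, 148, 158, 169] → cuts [16, 54, 73, 139, 151, 161, 172]
  UxaII (CGGCGA, off=3): starts [0, 6, 20, 27, 43, 96, 104, 122, 129] → cuts [3, 9, 23, 30, 46, 99, 107, 125, 132]

All cut coordinates (distinct, sorted): [3, 9, 16, 23, 30, 46, 54, 73, 99, 107, 125, 132, 139, 151, 161, 172]

Fragment lengths:
  [0,3): 3 bp
  [3,9): 6 bp
  [9,16): 7 bp
  [16,23): 7 bp
  [23,30): 7 bp
  [30,46): 16 bp
  [46,54): 8 bp
  [54,73): 19 bp
  [73,99): 26 bp
  [99,107): 8 bp
  [107,125): 18 bp
  [125,132): 7 bp
  [132,139): 7 bp
  [139,151): 12 bp
  [151,161): 10 bp
  [161,172): 11 bp
  [172,176): 4 bp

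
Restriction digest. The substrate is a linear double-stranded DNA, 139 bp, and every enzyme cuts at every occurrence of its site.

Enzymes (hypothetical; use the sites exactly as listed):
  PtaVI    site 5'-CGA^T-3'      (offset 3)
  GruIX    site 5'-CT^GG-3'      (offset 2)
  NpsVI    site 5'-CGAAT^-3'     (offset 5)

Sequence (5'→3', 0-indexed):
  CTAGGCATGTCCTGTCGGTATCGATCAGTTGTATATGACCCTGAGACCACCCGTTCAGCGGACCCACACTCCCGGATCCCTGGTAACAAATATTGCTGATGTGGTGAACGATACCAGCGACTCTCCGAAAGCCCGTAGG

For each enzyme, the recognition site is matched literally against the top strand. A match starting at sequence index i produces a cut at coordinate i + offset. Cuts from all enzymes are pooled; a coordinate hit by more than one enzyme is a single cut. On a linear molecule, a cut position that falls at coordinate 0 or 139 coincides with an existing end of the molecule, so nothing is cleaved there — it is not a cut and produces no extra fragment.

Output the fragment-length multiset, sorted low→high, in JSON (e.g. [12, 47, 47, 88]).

Scan for sites:
  PtaVI CGAT/3: at [21, 108] ⇒ [24, 111]
  GruIX CTGG/2: at [79] ⇒ [81]
  NpsVI (CGAAT, off=5): no sites

All cut coordinates (distinct, sorted): [24, 81, 111]

Fragment lengths:
  [0,24): 24 bp
  [24,81): 57 bp
  [81,111): 30 bp
  [111,139): 28 bp

[24,28,30,57]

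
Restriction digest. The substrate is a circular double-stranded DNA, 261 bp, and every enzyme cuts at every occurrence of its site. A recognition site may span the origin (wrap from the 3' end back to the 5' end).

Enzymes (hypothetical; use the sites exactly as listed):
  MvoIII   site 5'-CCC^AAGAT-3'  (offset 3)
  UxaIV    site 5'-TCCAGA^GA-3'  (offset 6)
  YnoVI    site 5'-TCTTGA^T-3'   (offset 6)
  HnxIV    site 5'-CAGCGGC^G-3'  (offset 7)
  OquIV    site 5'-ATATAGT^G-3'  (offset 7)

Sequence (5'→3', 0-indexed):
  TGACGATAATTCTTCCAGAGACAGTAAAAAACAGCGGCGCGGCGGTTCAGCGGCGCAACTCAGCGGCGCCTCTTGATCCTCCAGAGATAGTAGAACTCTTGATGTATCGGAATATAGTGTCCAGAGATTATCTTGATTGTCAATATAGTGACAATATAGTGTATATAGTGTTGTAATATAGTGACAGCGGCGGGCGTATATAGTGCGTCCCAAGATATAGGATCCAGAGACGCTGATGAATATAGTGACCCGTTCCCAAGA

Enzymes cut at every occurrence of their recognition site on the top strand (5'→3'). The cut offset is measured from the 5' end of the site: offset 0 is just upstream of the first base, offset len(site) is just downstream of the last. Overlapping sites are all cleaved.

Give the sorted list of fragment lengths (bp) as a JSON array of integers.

Site scan:
  MvoIII CCCAAGAT/3: at [208, 254] ⇒ [211, 257]
  UxaIV TCCAGAGA/6: at [13, 79, 119, 222] ⇒ [19, 85, 125, 228]
  YnoVI TCTTGAT/6: at [70, 96, 130] ⇒ [76, 102, 136]
  HnxIV CAGCGGCG/7: at [31, 47, 60, 184] ⇒ [38, 54, 67, 191]
  OquIV ATATAGTG/7: at [111, 142, 153, 162, 175, 197, 239] ⇒ [118, 149, 160, 169, 182, 204, 246]

All cut coordinates (distinct, sorted): [19, 38, 54, 67, 76, 85, 102, 118, 125, 136, 149, 160, 169, 182, 191, 204, 211, 228, 246, 257]

Fragments:
  19→38: 19 bp
  38→54: 16 bp
  54→67: 13 bp
  67→76: 9 bp
  76→85: 9 bp
  85→102: 17 bp
  102→118: 16 bp
  118→125: 7 bp
  125→136: 11 bp
  136→149: 13 bp
  149→160: 11 bp
  160→169: 9 bp
  169→182: 13 bp
  182→191: 9 bp
  191→204: 13 bp
  204→211: 7 bp
  211→228: 17 bp
  228→246: 18 bp
  246→257: 11 bp
  257→19 (wrap): 261-257+19 = 23 bp

[7,7,9,9,9,9,11,11,11,13,13,13,13,16,16,17,17,18,19,23]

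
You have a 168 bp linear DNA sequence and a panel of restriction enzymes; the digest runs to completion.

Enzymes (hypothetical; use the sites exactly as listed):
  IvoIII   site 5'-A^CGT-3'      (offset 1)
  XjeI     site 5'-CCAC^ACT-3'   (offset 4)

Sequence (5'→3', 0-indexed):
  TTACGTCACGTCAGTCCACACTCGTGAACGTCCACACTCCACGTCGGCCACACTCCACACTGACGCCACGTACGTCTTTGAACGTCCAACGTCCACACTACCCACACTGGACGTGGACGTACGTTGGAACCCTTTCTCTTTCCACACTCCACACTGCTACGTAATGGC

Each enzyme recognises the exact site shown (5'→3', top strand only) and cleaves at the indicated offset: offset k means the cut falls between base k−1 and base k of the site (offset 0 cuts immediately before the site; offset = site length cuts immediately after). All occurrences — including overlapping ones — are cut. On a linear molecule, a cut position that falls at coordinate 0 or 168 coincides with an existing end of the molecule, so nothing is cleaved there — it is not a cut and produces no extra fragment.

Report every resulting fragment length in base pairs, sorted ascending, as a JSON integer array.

[3,4,4,5,6,6,6,7,7,7,7,7,7,9,9,9,10,10,10,11,24]

Per-enzyme occurrences:
  IvoIII ACGT/1: at [2, 7, 27, 40, 67, 71, 81, 88, 110, 116, 120, 158] ⇒ [3, 8, 28, 41, 68, 72, 82, 89, 111, 117, 121, 159]
  XjeI CCACACT/4: at [15, 31, 47, 54, 92, 101, 141, 148] ⇒ [19, 35, 51, 58, 96, 105, 145, 152]

Pooled cuts: [3, 8, 19, 28, 35, 41, 51, 58, 68, 72, 82, 89, 96, 105, 111, 117, 121, 145, 152, 159]

Fragments:
  [0,3): 3 bp
  [3,8): 5 bp
  [8,19): 11 bp
  [19,28): 9 bp
  [28,35): 7 bp
  [35,41): 6 bp
  [41,51): 10 bp
  [51,58): 7 bp
  [58,68): 10 bp
  [68,72): 4 bp
  [72,82): 10 bp
  [82,89): 7 bp
  [89,96): 7 bp
  [96,105): 9 bp
  [105,111): 6 bp
  [111,117): 6 bp
  [117,121): 4 bp
  [121,145): 24 bp
  [145,152): 7 bp
  [152,159): 7 bp
  [159,168): 9 bp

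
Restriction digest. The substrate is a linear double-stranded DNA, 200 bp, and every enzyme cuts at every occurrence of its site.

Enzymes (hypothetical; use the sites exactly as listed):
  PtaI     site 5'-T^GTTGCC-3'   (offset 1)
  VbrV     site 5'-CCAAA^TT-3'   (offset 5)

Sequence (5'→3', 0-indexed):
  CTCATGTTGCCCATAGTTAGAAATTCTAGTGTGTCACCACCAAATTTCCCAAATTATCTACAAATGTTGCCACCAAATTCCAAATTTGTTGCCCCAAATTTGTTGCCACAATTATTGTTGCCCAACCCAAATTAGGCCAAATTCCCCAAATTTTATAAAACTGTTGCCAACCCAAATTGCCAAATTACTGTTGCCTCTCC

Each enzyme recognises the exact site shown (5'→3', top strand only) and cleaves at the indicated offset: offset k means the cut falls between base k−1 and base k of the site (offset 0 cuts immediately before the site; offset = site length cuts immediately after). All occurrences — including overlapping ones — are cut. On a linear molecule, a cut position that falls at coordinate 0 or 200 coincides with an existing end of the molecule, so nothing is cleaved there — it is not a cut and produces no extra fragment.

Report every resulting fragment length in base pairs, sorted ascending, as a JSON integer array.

Per-enzyme occurrences:
  PtaI (TGTTGCC, off=1): starts [4, 64, 86, 100, 115, 161, 188] → cuts [5, 65, 87, 101, 116, 162, 189]
  VbrV (CCAAATT, off=5): starts [39, 48, 72, 79, 93, 126, 136, 145, 171, 179] → cuts [44, 53, 77, 84, 98, 131, 141, 150, 176, 184]

Pooled cuts: [5, 44, 53, 65, 77, 84, 87, 98, 101, 116, 131, 141, 150, 162, 176, 184, 189]

Fragments:
  [0,5): 5 bp
  [5,44): 39 bp
  [44,53): 9 bp
  [53,65): 12 bp
  [65,77): 12 bp
  [77,84): 7 bp
  [84,87): 3 bp
  [87,98): 11 bp
  [98,101): 3 bp
  [101,116): 15 bp
  [116,131): 15 bp
  [131,141): 10 bp
  [141,150): 9 bp
  [150,162): 12 bp
  [162,176): 14 bp
  [176,184): 8 bp
  [184,189): 5 bp
  [189,200): 11 bp

[3,3,5,5,7,8,9,9,10,11,11,12,12,12,14,15,15,39]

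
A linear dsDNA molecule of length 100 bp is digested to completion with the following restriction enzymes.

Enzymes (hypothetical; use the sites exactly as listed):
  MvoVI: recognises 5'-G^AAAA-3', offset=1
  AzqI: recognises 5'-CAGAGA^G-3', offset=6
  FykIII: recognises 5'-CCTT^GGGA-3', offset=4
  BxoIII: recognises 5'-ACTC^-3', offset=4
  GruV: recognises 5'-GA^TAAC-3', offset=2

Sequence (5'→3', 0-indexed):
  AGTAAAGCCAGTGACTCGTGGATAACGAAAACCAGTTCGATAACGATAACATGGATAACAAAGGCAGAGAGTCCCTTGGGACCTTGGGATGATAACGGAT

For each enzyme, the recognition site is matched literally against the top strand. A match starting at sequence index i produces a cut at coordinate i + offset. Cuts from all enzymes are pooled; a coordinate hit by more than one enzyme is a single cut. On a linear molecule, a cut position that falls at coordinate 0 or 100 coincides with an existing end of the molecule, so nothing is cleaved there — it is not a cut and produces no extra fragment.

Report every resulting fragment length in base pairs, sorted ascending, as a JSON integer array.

[5,5,6,7,7,8,8,9,13,15,17]

Per-enzyme occurrences:
  MvoVI (GAAAA, off=1): starts [26] → cuts [27]
  AzqI (CAGAGAG, off=6): starts [64] → cuts [70]
  FykIII (CCTTGGGA, off=4): starts [73, 81] → cuts [77, 85]
  BxoIII (ACTC, off=4): starts [13] → cuts [17]
  GruV (GATAAC, off=2): starts [20, 38, 44, 53, 90] → cuts [22, 40, 46, 55, 92]

All cut coordinates (distinct, sorted): [17, 22, 27, 40, 46, 55, 70, 77, 85, 92]

Fragment lengths:
  [0,17): 17 bp
  [17,22): 5 bp
  [22,27): 5 bp
  [27,40): 13 bp
  [40,46): 6 bp
  [46,55): 9 bp
  [55,70): 15 bp
  [70,77): 7 bp
  [77,85): 8 bp
  [85,92): 7 bp
  [92,100): 8 bp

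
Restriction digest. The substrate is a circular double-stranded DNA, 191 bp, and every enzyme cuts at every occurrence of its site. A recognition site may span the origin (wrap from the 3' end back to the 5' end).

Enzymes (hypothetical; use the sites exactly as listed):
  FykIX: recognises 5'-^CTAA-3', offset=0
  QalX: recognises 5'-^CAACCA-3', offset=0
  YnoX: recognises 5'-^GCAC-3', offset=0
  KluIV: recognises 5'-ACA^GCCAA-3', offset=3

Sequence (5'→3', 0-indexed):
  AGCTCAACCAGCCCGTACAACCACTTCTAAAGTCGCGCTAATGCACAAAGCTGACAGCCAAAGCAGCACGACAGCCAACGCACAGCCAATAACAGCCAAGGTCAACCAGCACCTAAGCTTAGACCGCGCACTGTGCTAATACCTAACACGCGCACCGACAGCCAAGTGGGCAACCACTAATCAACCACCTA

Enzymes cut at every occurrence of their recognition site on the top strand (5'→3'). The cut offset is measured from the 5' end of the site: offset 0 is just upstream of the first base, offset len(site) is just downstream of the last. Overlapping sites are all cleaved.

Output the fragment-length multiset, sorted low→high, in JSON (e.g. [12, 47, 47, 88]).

[4,5,5,5,6,6,6,7,7,7,8,8,8,9,9,9,9,10,10,11,13,14,15]

Per-enzyme occurrences:
  FykIX CTAA/0: at [26, 37, 112, 135, 142, 176, 188] ⇒ [26, 37, 112, 135, 142, 176, 188]
  QalX CAACCA/0: at [4, 17, 102, 170, 181] ⇒ [4, 17, 102, 170, 181]
  YnoX GCAC/0: at [42, 65, 79, 108, 127, 151] ⇒ [42, 65, 79, 108, 127, 151]
  KluIV ACAGCCAA/3: at [53, 70, 81, 91, 157] ⇒ [56, 73, 84, 94, 160]

All cut coordinates (distinct, sorted): [4, 17, 26, 37, 42, 56, 65, 73, 79, 84, 94, 102, 108, 112, 127, 135, 142, 151, 160, 170, 176, 181, 188]

Fragment lengths:
  4→17: 13 bp
  17→26: 9 bp
  26→37: 11 bp
  37→42: 5 bp
  42→56: 14 bp
  56→65: 9 bp
  65→73: 8 bp
  73→79: 6 bp
  79→84: 5 bp
  84→94: 10 bp
  94→102: 8 bp
  102→108: 6 bp
  108→112: 4 bp
  112→127: 15 bp
  127→135: 8 bp
  135→142: 7 bp
  142→151: 9 bp
  151→160: 9 bp
  160→170: 10 bp
  170→176: 6 bp
  176→181: 5 bp
  181→188: 7 bp
  188→4 (wrap): 191-188+4 = 7 bp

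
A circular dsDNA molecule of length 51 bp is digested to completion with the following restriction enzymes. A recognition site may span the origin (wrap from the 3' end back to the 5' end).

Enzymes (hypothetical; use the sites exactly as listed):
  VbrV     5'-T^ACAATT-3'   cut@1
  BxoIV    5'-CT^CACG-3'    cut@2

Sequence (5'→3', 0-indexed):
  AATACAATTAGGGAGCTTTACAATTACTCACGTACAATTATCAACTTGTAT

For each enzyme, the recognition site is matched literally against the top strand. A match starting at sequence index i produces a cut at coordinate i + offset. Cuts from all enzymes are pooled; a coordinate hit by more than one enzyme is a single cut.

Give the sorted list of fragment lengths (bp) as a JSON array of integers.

Site scan:
  VbrV (TACAATT, off=1): starts [2, 18, 32] → cuts [3, 19, 33]
  BxoIV (CTCACG, off=2): starts [26] → cuts [28]

Pooled cuts: [3, 19, 28, 33]

Fragments:
  3→19: 16 bp
  19→28: 9 bp
  28→33: 5 bp
  33→3 (wrap): 51-33+3 = 21 bp

[5,9,16,21]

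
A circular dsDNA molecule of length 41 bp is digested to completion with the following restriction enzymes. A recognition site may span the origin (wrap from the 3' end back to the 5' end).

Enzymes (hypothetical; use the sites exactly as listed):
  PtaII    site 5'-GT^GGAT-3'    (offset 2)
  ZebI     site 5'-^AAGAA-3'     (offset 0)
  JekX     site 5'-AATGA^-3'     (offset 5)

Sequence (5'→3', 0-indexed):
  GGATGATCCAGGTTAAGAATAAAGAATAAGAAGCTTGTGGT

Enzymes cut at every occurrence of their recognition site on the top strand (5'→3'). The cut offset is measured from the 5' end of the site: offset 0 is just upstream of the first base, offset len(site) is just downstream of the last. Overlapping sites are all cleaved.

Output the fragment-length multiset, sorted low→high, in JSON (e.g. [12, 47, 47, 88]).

Per-enzyme occurrences:
  PtaII GTGGAT/2: at [39] ⇒ [0]
  ZebI AAGAA/0: at [14, 21, 27] ⇒ [14, 21, 27]
  JekX (AATGA, off=5): no sites

All cut coordinates (distinct, sorted): [0, 14, 21, 27]

Fragments:
  0→14: 14 bp
  14→21: 7 bp
  21→27: 6 bp
  27→0 (wrap): 41-27+0 = 14 bp

[6,7,14,14]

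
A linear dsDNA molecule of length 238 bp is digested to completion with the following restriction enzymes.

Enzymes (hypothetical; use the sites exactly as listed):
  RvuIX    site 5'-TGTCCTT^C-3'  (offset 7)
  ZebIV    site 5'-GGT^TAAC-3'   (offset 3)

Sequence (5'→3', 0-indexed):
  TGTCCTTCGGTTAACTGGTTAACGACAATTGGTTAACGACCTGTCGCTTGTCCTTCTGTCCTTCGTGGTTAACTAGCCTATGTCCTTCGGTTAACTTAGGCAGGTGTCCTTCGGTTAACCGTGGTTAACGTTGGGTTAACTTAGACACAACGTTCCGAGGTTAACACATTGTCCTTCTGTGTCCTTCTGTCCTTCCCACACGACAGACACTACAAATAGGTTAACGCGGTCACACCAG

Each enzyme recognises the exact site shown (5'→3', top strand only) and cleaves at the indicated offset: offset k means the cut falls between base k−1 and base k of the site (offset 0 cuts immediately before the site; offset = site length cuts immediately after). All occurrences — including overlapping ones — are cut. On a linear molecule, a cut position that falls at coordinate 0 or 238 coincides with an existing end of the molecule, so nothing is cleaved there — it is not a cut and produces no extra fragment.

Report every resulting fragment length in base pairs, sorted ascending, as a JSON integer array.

Scan for sites:
  RvuIX TGTCCTTC/7: at [0, 48, 56, 80, 104, 169, 179, 187] ⇒ [7, 55, 63, 87, 111, 176, 186, 194]
  ZebIV GGTTAAC/3: at [8, 16, 30, 66, 88, 112, 122, 133, 158, 218] ⇒ [11, 19, 33, 69, 91, 115, 125, 136, 161, 221]

All cut coordinates (distinct, sorted): [7, 11, 19, 33, 55, 63, 69, 87, 91, 111, 115, 125, 136, 161, 176, 186, 194, 221]

Fragments:
  [0,7): 7 bp
  [7,11): 4 bp
  [11,19): 8 bp
  [19,33): 14 bp
  [33,55): 22 bp
  [55,63): 8 bp
  [63,69): 6 bp
  [69,87): 18 bp
  [87,91): 4 bp
  [91,111): 20 bp
  [111,115): 4 bp
  [115,125): 10 bp
  [125,136): 11 bp
  [136,161): 25 bp
  [161,176): 15 bp
  [176,186): 10 bp
  [186,194): 8 bp
  [194,221): 27 bp
  [221,238): 17 bp

[4,4,4,6,7,8,8,8,10,10,11,14,15,17,18,20,22,25,27]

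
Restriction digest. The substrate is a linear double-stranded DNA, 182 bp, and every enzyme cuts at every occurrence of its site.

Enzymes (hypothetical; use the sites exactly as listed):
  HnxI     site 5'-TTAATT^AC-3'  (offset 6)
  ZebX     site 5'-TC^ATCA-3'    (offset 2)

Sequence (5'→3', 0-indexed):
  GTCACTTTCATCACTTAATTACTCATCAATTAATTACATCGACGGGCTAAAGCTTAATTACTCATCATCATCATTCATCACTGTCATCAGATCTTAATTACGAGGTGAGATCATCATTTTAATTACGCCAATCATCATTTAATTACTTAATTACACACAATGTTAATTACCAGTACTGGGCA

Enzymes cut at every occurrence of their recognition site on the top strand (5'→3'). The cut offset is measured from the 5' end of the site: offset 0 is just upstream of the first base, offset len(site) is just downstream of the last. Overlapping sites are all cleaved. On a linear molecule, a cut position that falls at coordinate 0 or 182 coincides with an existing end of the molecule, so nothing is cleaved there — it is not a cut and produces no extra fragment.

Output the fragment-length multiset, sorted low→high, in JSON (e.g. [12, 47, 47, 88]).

Site scan:
  HnxI (TTAATTAC, off=6): starts [14, 29, 53, 93, 118, 138, 146, 162] → cuts [20, 35, 59, 99, 124, 144, 152, 168]
  ZebX (TCATCA, off=2): starts [7, 22, 61, 64, 67, 74, 83, 110, 131] → cuts [9, 24, 63, 66, 69, 76, 85, 112, 133]

All cut coordinates (distinct, sorted): [9, 20, 24, 35, 59, 63, 66, 69, 76, 85, 99, 112, 124, 133, 144, 152, 168]

Fragments:
  [0,9): 9 bp
  [9,20): 11 bp
  [20,24): 4 bp
  [24,35): 11 bp
  [35,59): 24 bp
  [59,63): 4 bp
  [63,66): 3 bp
  [66,69): 3 bp
  [69,76): 7 bp
  [76,85): 9 bp
  [85,99): 14 bp
  [99,112): 13 bp
  [112,124): 12 bp
  [124,133): 9 bp
  [133,144): 11 bp
  [144,152): 8 bp
  [152,168): 16 bp
  [168,182): 14 bp

[3,3,4,4,7,8,9,9,9,11,11,11,12,13,14,14,16,24]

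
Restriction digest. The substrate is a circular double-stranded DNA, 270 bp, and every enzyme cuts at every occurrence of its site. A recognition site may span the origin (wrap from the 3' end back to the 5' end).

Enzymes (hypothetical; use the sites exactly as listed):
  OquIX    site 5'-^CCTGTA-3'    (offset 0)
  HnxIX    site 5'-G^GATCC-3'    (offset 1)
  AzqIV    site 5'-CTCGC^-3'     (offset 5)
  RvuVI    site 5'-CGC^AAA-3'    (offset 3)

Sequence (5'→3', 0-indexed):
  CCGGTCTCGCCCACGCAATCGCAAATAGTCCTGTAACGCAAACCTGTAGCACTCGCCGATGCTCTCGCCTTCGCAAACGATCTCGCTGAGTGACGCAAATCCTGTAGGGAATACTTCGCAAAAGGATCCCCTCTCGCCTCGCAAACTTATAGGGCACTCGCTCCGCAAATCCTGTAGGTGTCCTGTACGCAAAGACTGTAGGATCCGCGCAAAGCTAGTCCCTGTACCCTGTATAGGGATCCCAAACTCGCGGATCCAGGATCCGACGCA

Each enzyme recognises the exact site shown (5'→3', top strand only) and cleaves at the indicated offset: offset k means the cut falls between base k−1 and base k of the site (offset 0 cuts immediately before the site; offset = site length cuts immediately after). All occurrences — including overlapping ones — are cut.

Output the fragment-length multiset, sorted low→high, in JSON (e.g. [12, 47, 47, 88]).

Scan for sites:
  OquIX CCTGTA/0: at [29, 42, 100, 170, 181, 220, 227] ⇒ [29, 42, 100, 170, 181, 220, 227]
  HnxIX GGATCC/1: at [123, 200, 236, 251, 258] ⇒ [124, 201, 237, 252, 259]
  AzqIV CTCGC/5: at [5, 51, 63, 81, 132, 137, 156, 246] ⇒ [10, 56, 68, 86, 137, 142, 161, 251]
  RvuVI CGCAAA/3: at [19, 36, 71, 93, 116, 139, 163, 187, 207] ⇒ [22, 39, 74, 96, 119, 142, 166, 190, 210]

All cut coordinates (distinct, sorted): [10, 22, 29, 39, 42, 56, 68, 74, 86, 96, 100, 119, 124, 137, 142, 161, 166, 170, 181, 190, 201, 210, 220, 227, 237, 251, 252, 259]

Fragments:
  10→22: 12 bp
  22→29: 7 bp
  29→39: 10 bp
  39→42: 3 bp
  42→56: 14 bp
  56→68: 12 bp
  68→74: 6 bp
  74→86: 12 bp
  86→96: 10 bp
  96→100: 4 bp
  100→119: 19 bp
  119→124: 5 bp
  124→137: 13 bp
  137→142: 5 bp
  142→161: 19 bp
  161→166: 5 bp
  166→170: 4 bp
  170→181: 11 bp
  181→190: 9 bp
  190→201: 11 bp
  201→210: 9 bp
  210→220: 10 bp
  220→227: 7 bp
  227→237: 10 bp
  237→251: 14 bp
  251→252: 1 bp
  252→259: 7 bp
  259→10 (wrap): 270-259+10 = 21 bp

[1,3,4,4,5,5,5,6,7,7,7,9,9,10,10,10,10,11,11,12,12,12,13,14,14,19,19,21]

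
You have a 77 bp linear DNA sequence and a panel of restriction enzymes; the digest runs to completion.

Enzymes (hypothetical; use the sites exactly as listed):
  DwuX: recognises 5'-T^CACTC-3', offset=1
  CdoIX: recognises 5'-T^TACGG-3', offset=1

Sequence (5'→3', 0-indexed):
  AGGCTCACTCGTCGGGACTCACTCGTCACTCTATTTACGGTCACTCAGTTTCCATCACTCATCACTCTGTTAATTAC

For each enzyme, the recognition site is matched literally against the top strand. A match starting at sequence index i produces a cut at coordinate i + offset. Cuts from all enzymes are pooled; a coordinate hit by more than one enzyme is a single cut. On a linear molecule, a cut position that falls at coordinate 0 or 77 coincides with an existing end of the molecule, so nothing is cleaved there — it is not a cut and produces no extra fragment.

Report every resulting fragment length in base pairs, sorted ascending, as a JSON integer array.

Per-enzyme occurrences:
  DwuX (TCACTC, off=1): starts [4, 18, 25, 40, 54, 61] → cuts [5, 19, 26, 41, 55, 62]
  CdoIX (TTACGG, off=1): starts [34] → cuts [35]

All cut coordinates (distinct, sorted): [5, 19, 26, 35, 41, 55, 62]

Fragments:
  [0,5): 5 bp
  [5,19): 14 bp
  [19,26): 7 bp
  [26,35): 9 bp
  [35,41): 6 bp
  [41,55): 14 bp
  [55,62): 7 bp
  [62,77): 15 bp

[5,6,7,7,9,14,14,15]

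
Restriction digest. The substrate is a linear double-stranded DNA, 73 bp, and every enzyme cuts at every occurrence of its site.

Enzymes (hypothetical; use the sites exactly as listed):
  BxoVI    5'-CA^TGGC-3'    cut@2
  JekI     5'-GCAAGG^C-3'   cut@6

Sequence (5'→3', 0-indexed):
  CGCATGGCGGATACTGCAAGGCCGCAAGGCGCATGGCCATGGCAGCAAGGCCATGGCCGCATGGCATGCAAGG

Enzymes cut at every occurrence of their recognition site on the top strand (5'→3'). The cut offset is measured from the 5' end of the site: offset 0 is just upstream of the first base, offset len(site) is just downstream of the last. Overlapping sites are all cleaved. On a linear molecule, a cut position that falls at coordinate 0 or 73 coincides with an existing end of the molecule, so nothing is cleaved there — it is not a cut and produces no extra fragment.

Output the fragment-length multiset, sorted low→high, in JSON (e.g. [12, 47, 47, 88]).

Per-enzyme occurrences:
  BxoVI CATGGC/2: at [2, 31, 37, 51, 59] ⇒ [4, 33, 39, 53, 61]
  JekI GCAAGGC/6: at [15, 23, 44] ⇒ [21, 29, 50]

Pooled cuts: [4, 21, 29, 33, 39, 50, 53, 61]

Fragments:
  [0,4): 4 bp
  [4,21): 17 bp
  [21,29): 8 bp
  [29,33): 4 bp
  [33,39): 6 bp
  [39,50): 11 bp
  [50,53): 3 bp
  [53,61): 8 bp
  [61,73): 12 bp

[3,4,4,6,8,8,11,12,17]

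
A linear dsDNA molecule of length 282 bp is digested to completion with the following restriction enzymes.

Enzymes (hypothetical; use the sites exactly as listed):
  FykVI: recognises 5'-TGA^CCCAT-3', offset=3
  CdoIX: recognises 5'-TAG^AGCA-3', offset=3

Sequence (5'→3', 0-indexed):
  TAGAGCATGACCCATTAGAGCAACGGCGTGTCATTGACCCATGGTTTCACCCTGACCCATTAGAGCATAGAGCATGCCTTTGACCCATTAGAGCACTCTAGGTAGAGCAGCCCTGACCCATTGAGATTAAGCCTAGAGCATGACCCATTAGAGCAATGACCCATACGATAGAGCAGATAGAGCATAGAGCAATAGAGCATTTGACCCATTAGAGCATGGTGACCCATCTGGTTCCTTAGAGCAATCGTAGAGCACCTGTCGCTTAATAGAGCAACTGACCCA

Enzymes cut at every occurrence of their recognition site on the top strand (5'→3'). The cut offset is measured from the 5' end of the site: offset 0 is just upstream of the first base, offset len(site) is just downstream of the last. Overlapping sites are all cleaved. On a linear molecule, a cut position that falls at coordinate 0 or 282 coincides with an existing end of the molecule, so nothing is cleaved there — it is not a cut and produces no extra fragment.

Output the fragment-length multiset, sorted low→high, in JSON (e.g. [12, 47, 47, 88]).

Per-enzyme occurrences:
  FykVI (TGACCCAT, off=3): starts [7, 34, 52, 80, 113, 140, 156, 201, 219] → cuts [10, 37, 55, 83, 116, 143, 159, 204, 222]
  CdoIX (TAGAGCA, off=3): starts [0, 15, 60, 67, 88, 102, 133, 148, 168, 177, 184, 192, 209, 236, 247, 266] → cuts [3, 18, 63, 70, 91, 105, 136, 151, 171, 180, 187, 195, 212, 239, 250, 269]

Pooled cuts: [3, 10, 18, 37, 55, 63, 70, 83, 91, 105, 116, 136, 143, 151, 159, 171, 180, 187, 195, 204, 212, 222, 239, 250, 269]

Fragments:
  [0,3): 3 bp
  [3,10): 7 bp
  [10,18): 8 bp
  [18,37): 19 bp
  [37,55): 18 bp
  [55,63): 8 bp
  [63,70): 7 bp
  [70,83): 13 bp
  [83,91): 8 bp
  [91,105): 14 bp
  [105,116): 11 bp
  [116,136): 20 bp
  [136,143): 7 bp
  [143,151): 8 bp
  [151,159): 8 bp
  [159,171): 12 bp
  [171,180): 9 bp
  [180,187): 7 bp
  [187,195): 8 bp
  [195,204): 9 bp
  [204,212): 8 bp
  [212,222): 10 bp
  [222,239): 17 bp
  [239,250): 11 bp
  [250,269): 19 bp
  [269,282): 13 bp

[3,7,7,7,7,8,8,8,8,8,8,8,9,9,10,11,11,12,13,13,14,17,18,19,19,20]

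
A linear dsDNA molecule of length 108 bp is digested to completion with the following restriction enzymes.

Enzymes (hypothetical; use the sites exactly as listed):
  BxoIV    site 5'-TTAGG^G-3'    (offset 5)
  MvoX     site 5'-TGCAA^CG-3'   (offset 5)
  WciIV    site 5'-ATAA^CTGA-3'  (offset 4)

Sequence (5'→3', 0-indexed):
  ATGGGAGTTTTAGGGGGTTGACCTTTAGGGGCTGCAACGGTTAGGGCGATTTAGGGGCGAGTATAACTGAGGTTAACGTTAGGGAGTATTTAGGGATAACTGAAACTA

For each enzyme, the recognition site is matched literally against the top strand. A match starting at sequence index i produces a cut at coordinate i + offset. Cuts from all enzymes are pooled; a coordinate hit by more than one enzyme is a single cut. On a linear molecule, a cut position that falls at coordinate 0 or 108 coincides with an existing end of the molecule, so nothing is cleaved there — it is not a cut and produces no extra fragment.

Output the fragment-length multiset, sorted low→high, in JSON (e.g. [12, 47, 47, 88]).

[5,8,8,9,10,11,11,14,15,17]

Scan for sites:
  BxoIV (TTAGGG, off=5): starts [9, 24, 40, 50, 78, 89] → cuts [14, 29, 45, 55, 83, 94]
  MvoX (TGCAACG, off=5): starts [32] → cuts [37]
  WciIV (ATAACTGA, off=4): starts [62, 95] → cuts [66, 99]

All cut coordinates (distinct, sorted): [14, 29, 37, 45, 55, 66, 83, 94, 99]

Fragments:
  [0,14): 14 bp
  [14,29): 15 bp
  [29,37): 8 bp
  [37,45): 8 bp
  [45,55): 10 bp
  [55,66): 11 bp
  [66,83): 17 bp
  [83,94): 11 bp
  [94,99): 5 bp
  [99,108): 9 bp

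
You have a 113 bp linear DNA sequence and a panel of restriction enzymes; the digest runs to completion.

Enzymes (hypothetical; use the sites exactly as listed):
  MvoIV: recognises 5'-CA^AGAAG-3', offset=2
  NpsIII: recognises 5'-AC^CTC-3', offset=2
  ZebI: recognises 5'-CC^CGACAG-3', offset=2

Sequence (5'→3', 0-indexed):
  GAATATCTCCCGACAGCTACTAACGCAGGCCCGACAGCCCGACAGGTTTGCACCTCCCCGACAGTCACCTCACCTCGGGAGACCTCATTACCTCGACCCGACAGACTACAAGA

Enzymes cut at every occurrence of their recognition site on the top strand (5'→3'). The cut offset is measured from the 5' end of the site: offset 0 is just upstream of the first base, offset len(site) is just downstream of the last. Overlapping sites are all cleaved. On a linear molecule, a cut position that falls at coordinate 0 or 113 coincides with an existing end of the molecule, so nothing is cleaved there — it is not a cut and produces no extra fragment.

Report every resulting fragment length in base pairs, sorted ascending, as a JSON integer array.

Site scan:
  MvoIV (CAAGAAG, off=2): no sites
  NpsIII ACCTC/2: at [51, 66, 71, 81, 89] ⇒ [53, 68, 73, 83, 91]
  ZebI CCCGACAG/2: at [8, 29, 37, 56, 96] ⇒ [10, 31, 39, 58, 98]

All cut coordinates (distinct, sorted): [10, 31, 39, 53, 58, 68, 73, 83, 91, 98]

Fragment lengths:
  [0,10): 10 bp
  [10,31): 21 bp
  [31,39): 8 bp
  [39,53): 14 bp
  [53,58): 5 bp
  [58,68): 10 bp
  [68,73): 5 bp
  [73,83): 10 bp
  [83,91): 8 bp
  [91,98): 7 bp
  [98,113): 15 bp

[5,5,7,8,8,10,10,10,14,15,21]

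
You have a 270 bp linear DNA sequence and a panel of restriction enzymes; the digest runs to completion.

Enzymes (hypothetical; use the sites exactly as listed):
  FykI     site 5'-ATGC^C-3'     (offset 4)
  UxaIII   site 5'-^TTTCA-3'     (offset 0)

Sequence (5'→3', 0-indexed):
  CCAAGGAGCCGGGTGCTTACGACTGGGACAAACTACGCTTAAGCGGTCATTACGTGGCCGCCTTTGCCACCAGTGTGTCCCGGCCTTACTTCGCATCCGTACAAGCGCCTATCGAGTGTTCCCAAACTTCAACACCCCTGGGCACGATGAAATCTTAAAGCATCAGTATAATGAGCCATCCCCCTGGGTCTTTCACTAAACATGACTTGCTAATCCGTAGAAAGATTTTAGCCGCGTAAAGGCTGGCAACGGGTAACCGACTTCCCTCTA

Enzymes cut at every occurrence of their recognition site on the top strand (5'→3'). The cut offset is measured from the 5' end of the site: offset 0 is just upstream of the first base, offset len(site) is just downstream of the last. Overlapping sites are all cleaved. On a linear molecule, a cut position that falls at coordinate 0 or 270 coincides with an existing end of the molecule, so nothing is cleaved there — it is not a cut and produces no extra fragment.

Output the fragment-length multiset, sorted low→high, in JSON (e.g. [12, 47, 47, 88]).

[80,190]

Scan for sites:
  FykI (ATGCC, off=4): no sites
  UxaIII (TTTCA, off=0): starts [190] → cuts [190]

All cut coordinates (distinct, sorted): [190]

Fragments:
  [0,190): 190 bp
  [190,270): 80 bp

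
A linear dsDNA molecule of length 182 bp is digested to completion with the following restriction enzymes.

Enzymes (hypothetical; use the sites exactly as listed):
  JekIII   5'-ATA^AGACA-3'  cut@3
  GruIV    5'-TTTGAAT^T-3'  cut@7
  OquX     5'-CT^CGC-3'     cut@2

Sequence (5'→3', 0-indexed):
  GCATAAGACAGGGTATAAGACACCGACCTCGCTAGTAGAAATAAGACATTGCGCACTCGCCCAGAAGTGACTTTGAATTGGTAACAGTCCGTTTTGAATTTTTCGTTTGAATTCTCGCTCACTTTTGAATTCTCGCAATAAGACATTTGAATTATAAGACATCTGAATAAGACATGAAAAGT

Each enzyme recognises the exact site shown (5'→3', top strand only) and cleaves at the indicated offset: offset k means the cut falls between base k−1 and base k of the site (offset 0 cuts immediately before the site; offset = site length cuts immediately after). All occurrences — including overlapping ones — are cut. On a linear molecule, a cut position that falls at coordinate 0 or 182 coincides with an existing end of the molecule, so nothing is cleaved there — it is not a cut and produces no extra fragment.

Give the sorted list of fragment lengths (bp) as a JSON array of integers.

Scan for sites:
  JekIII (ATAAGACA, off=3): starts [2, 14, 40, 137, 153, 166] → cuts [5, 17, 43, 140, 156, 169]
  GruIV (TTTGAATT, off=7): starts [71, 92, 105, 123, 145] → cuts [78, 99, 112, 130, 152]
  OquX (CTCGC, off=2): starts [27, 55, 113, 131] → cuts [29, 57, 115, 133]

All cut coordinates (distinct, sorted): [5, 17, 29, 43, 57, 78, 99, 112, 115, 130, 133, 140, 152, 156, 169]

Fragment lengths:
  [0,5): 5 bp
  [5,17): 12 bp
  [17,29): 12 bp
  [29,43): 14 bp
  [43,57): 14 bp
  [57,78): 21 bp
  [78,99): 21 bp
  [99,112): 13 bp
  [112,115): 3 bp
  [115,130): 15 bp
  [130,133): 3 bp
  [133,140): 7 bp
  [140,152): 12 bp
  [152,156): 4 bp
  [156,169): 13 bp
  [169,182): 13 bp

[3,3,4,5,7,12,12,12,13,13,13,14,14,15,21,21]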